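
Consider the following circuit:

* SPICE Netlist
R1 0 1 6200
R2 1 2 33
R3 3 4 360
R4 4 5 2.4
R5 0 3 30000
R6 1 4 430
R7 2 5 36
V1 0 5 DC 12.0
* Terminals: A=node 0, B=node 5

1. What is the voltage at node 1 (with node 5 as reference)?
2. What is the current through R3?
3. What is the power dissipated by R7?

Nodal analysis, taking node 5 as the 0 V reference.
Source V1 fixes V_0 = 12 V.
KCL at each unknown node (sum of currents leaving = 0; resistances in Ω):
  Node 1: (V_1 - 12)/6200 + (V_1 - V_2)/33 + (V_1 - V_4)/430 = 0
  Node 2: (V_2 - V_1)/33 + (V_2 - 0)/36 = 0
  Node 3: (V_3 - V_4)/360 + (V_3 - 12)/30000 = 0
  Node 4: (V_4 - V_3)/360 + (V_4 - 0)/2.4 + (V_4 - V_1)/430 = 0
Collecting terms (coefficients in siemens):
  0.03279·V_1 - 0.0303·V_2 - 0.002326·V_4 = 0.001935
  0.05808·V_2 - 0.0303·V_1 = 0
  0.002811·V_3 - 0.002778·V_4 = 0.0004
  0.4218·V_4 - 0.002326·V_1 - 0.002778·V_3 = 0
Solving these 4 simultaneous equations (Gaussian elimination) gives:
  V_1 = 0.1142 V, V_2 = 0.05959 V, V_3 = 0.1439 V, V_4 = 0.001577 V
Part 1:
  Read off the nodal solution: V_1 = 0.1142 V
Part 2:
  I_R3 = (V_3 - V_4)/R3 = (0.1439 - 0.001577)/360 = 0.0003952 A
  Magnitude: I_R3 = 0.0003952 A
Part 3:
  I_R7 = (V_2 - V_5)/R7 = (0.05959 - 0)/36 = 0.001655 A
  P_R7 = I_R7² × R7 = (0.001655)² × 36 = 0.00009862 W

Final answers:
1. V_1 = 0.1142 V
2. I_R3 = 0.0003952 A
3. P_R7 = 9.862e-05 W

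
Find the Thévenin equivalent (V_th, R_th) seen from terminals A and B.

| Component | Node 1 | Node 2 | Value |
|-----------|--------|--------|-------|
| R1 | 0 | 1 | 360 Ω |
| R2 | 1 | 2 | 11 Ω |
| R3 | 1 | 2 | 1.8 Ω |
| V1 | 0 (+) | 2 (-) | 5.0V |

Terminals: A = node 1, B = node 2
Step 1 — V_th is the open-circuit voltage V_A - V_B (nothing connected across the terminals).
Nodal analysis, taking node 2 as the 0 V reference.
Source V1 fixes V_0 = 5 V.
KCL at each unknown node (sum of currents leaving = 0; resistances in Ω):
  Node 1: (V_1 - 5)/360 + (V_1 - 0)/11 + (V_1 - 0)/1.8 = 0
Collecting terms: 0.6492 × V_1 = 0.01389  =>  V_1 = 0.02139 V
V_th = V_1 - V_2 = 0.02139 - 0 = 0.02139 V
Step 2 — R_th: zero the source — replace V1 by a short circuit (node 2 merges into node 0) — and find the resistance seen between A (node 1) and B (node 0).
Reduce the network between node 1 (A) and node 0 (B) by series/parallel combination:
  Rp1 = R1 ‖ R2 ‖ R3 (parallel, all between nodes 0 and 1) = 1/(1/360 + 1/11 + 1/1.8) = 1.54 Ω
R_th = 1.54 Ω

Final answer: V_th = 0.02139 V, R_th = 1.54 Ω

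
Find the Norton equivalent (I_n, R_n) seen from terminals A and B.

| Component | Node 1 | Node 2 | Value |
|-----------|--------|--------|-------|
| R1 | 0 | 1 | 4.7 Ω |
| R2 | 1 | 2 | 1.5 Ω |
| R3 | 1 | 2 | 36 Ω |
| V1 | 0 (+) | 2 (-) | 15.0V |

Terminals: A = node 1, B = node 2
Find the Thévenin equivalent first; then I_n = V_th/R_th and R_n = R_th.
Step 1 — V_th is the open-circuit voltage V_A - V_B (nothing connected across the terminals).
Nodal analysis, taking node 2 as the 0 V reference.
Source V1 fixes V_0 = 15 V.
KCL at each unknown node (sum of currents leaving = 0; resistances in Ω):
  Node 1: (V_1 - 15)/4.7 + (V_1 - 0)/1.5 + (V_1 - 0)/36 = 0
Collecting terms: 0.9072 × V_1 = 3.191  =>  V_1 = 3.518 V
V_th = V_1 - V_2 = 3.518 - 0 = 3.518 V
Step 2 — R_th: zero the source — replace V1 by a short circuit (node 2 merges into node 0) — and find the resistance seen between A (node 1) and B (node 0).
Reduce the network between node 1 (A) and node 0 (B) by series/parallel combination:
  Rp1 = R1 ‖ R2 ‖ R3 (parallel, all between nodes 0 and 1) = 1/(1/4.7 + 1/1.5 + 1/36) = 1.102 Ω
R_th = 1.102 Ω
I_n = V_th/R_th = 3.518/1.102 = 3.191 A, and R_n = R_th = 1.102 Ω

Final answer: I_n = 3.191 A, R_n = 1.102 Ω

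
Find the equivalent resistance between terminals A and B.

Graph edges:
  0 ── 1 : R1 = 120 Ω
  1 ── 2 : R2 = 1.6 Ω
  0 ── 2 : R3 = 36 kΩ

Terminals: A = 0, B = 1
Reduce the network between node 0 (A) and node 1 (B) by series/parallel combination:
  Rs1 = R3 + R2 (series, joined only at node 2) = 36000 + 1.6 = 36000 Ω
  Rp1 = R1 ‖ Rs1 (parallel, both between nodes 0 and 1) = 1/(1/120 + 1/36000) = 119.6 Ω
R_eq = 119.6 Ω

Final answer: 119.6 Ω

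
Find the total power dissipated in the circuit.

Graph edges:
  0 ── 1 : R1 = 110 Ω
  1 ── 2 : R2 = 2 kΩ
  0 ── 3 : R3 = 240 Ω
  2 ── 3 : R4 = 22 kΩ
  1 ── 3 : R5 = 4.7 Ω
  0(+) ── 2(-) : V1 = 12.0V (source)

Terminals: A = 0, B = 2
Nodal analysis, taking node 2 as the 0 V reference.
Source V1 fixes V_0 = 12 V.
KCL at each unknown node (sum of currents leaving = 0; resistances in Ω):
  Node 1: (V_1 - 12)/110 + (V_1 - 0)/2000 + (V_1 - V_3)/4.7 = 0
  Node 3: (V_3 - 12)/240 + (V_3 - 0)/22000 + (V_3 - V_1)/4.7 = 0
Collecting terms (coefficients in siemens):
  0.2224·V_1 - 0.2128·V_3 = 0.1091
  0.217·V_3 - 0.2128·V_1 = 0.05
Determinant D = (0.2224)(0.217) - (-0.2128)(-0.2128) = 0.002977
V_1 = [(0.1091)(0.217) - (-0.2128)(0.05)]/D = 11.52 V
V_3 = [(0.2224)(0.05) - (0.1091)(-0.2128)]/D = 11.53 V
Power in each resistor, P = (ΔV)²/R:
  P_R1 = (12 - 11.52)²/110 = 0.002062 W
  P_R2 = (11.52 - 0)²/2000 = 0.0664 W
  P_R3 = (12 - 11.53)²/240 = 0.0009186 W
  P_R4 = (0 - 11.53)²/22000 = 0.006043 W
  P_R5 = (11.52 - 11.53)²/4.7 = 0.000009641 W
P_total = P_R1 + P_R2 + P_R3 + P_R4 + P_R5 = 0.07543 W

Final answer: 0.07543 W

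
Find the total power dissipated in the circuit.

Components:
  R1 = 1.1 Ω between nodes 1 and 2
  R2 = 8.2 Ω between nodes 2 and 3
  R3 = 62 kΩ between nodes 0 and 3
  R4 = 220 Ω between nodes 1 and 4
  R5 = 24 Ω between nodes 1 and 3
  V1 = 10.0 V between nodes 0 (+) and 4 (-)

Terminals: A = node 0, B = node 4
Nodal analysis, taking node 4 as the 0 V reference.
Source V1 fixes V_0 = 10 V.
KCL at each unknown node (sum of currents leaving = 0; resistances in Ω):
  Node 1: (V_1 - V_2)/1.1 + (V_1 - 0)/220 + (V_1 - V_3)/24 = 0
  Node 2: (V_2 - V_1)/1.1 + (V_2 - V_3)/8.2 = 0
  Node 3: (V_3 - V_2)/8.2 + (V_3 - 10)/62000 + (V_3 - V_1)/24 = 0
Collecting terms (coefficients in siemens):
  0.9553·V_1 - 0.9091·V_2 - 0.04167·V_3 = 0
  1.031·V_2 - 0.9091·V_1 - 0.122·V_3 = 0
  0.1636·V_3 - 0.04167·V_1 - 0.122·V_2 = 0.0001613
Solving these 3 simultaneous equations (Gaussian elimination) gives:
  V_1 = 0.03535 V, V_2 = 0.03548 V, V_3 = 0.03643 V
Power in each resistor, P = (ΔV)²/R:
  P_R1 = (0.03535 - 0.03548)²/1.1 = 0.00000001476 W
  P_R2 = (0.03548 - 0.03643)²/8.2 = 0.00000011 W
  P_R3 = (10 - 0.03643)²/62000 = 0.001601 W
  P_R4 = (0.03535 - 0)²/220 = 0.000005682 W
  P_R5 = (0.03535 - 0.03643)²/24 = 0.00000004834 W
P_total = P_R1 + P_R2 + P_R3 + P_R4 + P_R5 = 0.001607 W

Final answer: 0.001607 W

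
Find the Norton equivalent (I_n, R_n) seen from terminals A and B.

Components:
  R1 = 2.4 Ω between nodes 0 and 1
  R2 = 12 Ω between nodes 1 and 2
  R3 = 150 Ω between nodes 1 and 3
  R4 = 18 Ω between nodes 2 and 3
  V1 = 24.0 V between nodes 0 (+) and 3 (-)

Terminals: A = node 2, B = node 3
Find the Thévenin equivalent first; then I_n = V_th/R_th and R_n = R_th.
Step 1 — V_th is the open-circuit voltage V_A - V_B (nothing connected across the terminals).
Nodal analysis, taking node 3 as the 0 V reference.
Source V1 fixes V_0 = 24 V.
KCL at each unknown node (sum of currents leaving = 0; resistances in Ω):
  Node 1: (V_1 - 24)/2.4 + (V_1 - V_2)/12 + (V_1 - 0)/150 = 0
  Node 2: (V_2 - V_1)/12 + (V_2 - 0)/18 = 0
Collecting terms (coefficients in siemens):
  0.5067·V_1 - 0.08333·V_2 = 10
  0.1389·V_2 - 0.08333·V_1 = 0
Determinant D = (0.5067)(0.1389) - (-0.08333)(-0.08333) = 0.06343
V_1 = [(10)(0.1389) - (-0.08333)(0)]/D = 21.9 V
V_2 = [(0.5067)(0) - (10)(-0.08333)]/D = 13.14 V
V_th = V_2 - V_3 = 13.14 - 0 = 13.14 V
Step 2 — R_th: zero the source — replace V1 by a short circuit (node 3 merges into node 0) — and find the resistance seen between A (node 2) and B (node 0).
Reduce the network between node 2 (A) and node 0 (B) by series/parallel combination:
  Rp1 = R1 ‖ R3 (parallel, both between nodes 0 and 1) = 1/(1/2.4 + 1/150) = 2.362 Ω
  Rs1 = R2 + Rp1 (series, joined only at node 1) = 12 + 2.362 = 14.36 Ω
  Rp2 = R4 ‖ Rs1 (parallel, both between nodes 0 and 2) = 1/(1/18 + 1/14.36) = 7.988 Ω
R_th = 7.988 Ω
I_n = V_th/R_th = 13.14/7.988 = 1.645 A, and R_n = R_th = 7.988 Ω

Final answer: I_n = 1.645 A, R_n = 7.988 Ω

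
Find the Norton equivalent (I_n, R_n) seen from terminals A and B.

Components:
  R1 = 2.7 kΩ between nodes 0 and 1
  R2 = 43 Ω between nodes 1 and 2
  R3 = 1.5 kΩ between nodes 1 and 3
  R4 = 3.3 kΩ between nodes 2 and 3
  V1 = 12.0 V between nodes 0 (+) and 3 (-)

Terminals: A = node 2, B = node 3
Find the Thévenin equivalent first; then I_n = V_th/R_th and R_n = R_th.
Step 1 — V_th is the open-circuit voltage V_A - V_B (nothing connected across the terminals).
Nodal analysis, taking node 3 as the 0 V reference.
Source V1 fixes V_0 = 12 V.
KCL at each unknown node (sum of currents leaving = 0; resistances in Ω):
  Node 1: (V_1 - 12)/2700 + (V_1 - V_2)/43 + (V_1 - 0)/1500 = 0
  Node 2: (V_2 - V_1)/43 + (V_2 - 0)/3300 = 0
Collecting terms (coefficients in siemens):
  0.02429·V_1 - 0.02326·V_2 = 0.004444
  0.02356·V_2 - 0.02326·V_1 = 0
Determinant D = (0.02429)(0.02356) - (-0.02326)(-0.02326) = 0.00003148
V_1 = [(0.004444)(0.02356) - (-0.02326)(0)]/D = 3.326 V
V_2 = [(0.02429)(0) - (0.004444)(-0.02326)]/D = 3.283 V
V_th = V_2 - V_3 = 3.283 - 0 = 3.283 V
Step 2 — R_th: zero the source — replace V1 by a short circuit (node 3 merges into node 0) — and find the resistance seen between A (node 2) and B (node 0).
Reduce the network between node 2 (A) and node 0 (B) by series/parallel combination:
  Rp1 = R1 ‖ R3 (parallel, both between nodes 0 and 1) = 1/(1/2700 + 1/1500) = 964.3 Ω
  Rs1 = R2 + Rp1 (series, joined only at node 1) = 43 + 964.3 = 1007 Ω
  Rp2 = R4 ‖ Rs1 (parallel, both between nodes 0 and 2) = 1/(1/3300 + 1/1007) = 771.7 Ω
R_th = 771.7 Ω
I_n = V_th/R_th = 3.283/771.7 = 0.004255 A, and R_n = R_th = 771.7 Ω

Final answer: I_n = 0.004255 A, R_n = 771.7 Ω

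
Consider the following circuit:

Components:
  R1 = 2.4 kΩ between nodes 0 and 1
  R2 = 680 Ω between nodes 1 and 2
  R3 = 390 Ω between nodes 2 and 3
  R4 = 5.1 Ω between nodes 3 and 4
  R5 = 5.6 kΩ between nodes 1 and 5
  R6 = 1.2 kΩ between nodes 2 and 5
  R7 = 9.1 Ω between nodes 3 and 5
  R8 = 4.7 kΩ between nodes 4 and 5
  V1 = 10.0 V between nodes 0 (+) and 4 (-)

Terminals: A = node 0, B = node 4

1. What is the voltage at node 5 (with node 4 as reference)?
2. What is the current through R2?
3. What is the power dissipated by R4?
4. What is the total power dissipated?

Nodal analysis, taking node 4 as the 0 V reference.
Source V1 fixes V_0 = 10 V.
KCL at each unknown node (sum of currents leaving = 0; resistances in Ω):
  Node 1: (V_1 - 10)/2400 + (V_1 - V_2)/680 + (V_1 - V_5)/5600 = 0
  Node 2: (V_2 - V_1)/680 + (V_2 - V_3)/390 + (V_2 - V_5)/1200 = 0
  Node 3: (V_3 - V_2)/390 + (V_3 - 0)/5.1 + (V_3 - V_5)/9.1 = 0
  Node 5: (V_5 - V_1)/5600 + (V_5 - V_2)/1200 + (V_5 - V_3)/9.1 + (V_5 - 0)/4700 = 0
Collecting terms (coefficients in siemens):
  0.002066·V_1 - 0.001471·V_2 - 0.0001786·V_5 = 0.004167
  0.004868·V_2 - 0.001471·V_1 - 0.002564·V_3 - 0.0008333·V_5 = 0
  0.3085·V_3 - 0.002564·V_2 - 0.1099·V_5 = 0
  0.1111·V_5 - 0.0001786·V_1 - 0.0008333·V_2 - 0.1099·V_3 = 0
Solving these 4 simultaneous equations (Gaussian elimination) gives:
  V_1 = 2.584 V, V_2 = 0.7932 V, V_3 = 0.01573 V, V_5 = 0.02566 V
Part 1:
  Read off the nodal solution: V_5 = 0.02566 V
Part 2:
  I_R2 = (V_1 - V_2)/R2 = (2.584 - 0.7932)/680 = 0.002633 A
  Magnitude: I_R2 = 0.002633 A
Part 3:
  I_R4 = (V_3 - V_4)/R4 = (0.01573 - 0)/5.1 = 0.003085 A
  P_R4 = I_R4² × R4 = (0.003085)² × 5.1 = 0.00004853 W
Part 4:
  Power in each resistor, P = (ΔV)²/R:
    P_R1 = (10 - 2.584)²/2400 = 0.02292 W
    P_R2 = (2.584 - 0.7932)²/680 = 0.004715 W
    P_R3 = (0.7932 - 0.01573)²/390 = 0.00155 W
    P_R4 = (0.01573 - 0)²/5.1 = 0.00004853 W
    P_R5 = (2.584 - 0.02566)²/5600 = 0.001169 W
    P_R6 = (0.7932 - 0.02566)²/1200 = 0.000491 W
    P_R7 = (0.01573 - 0.02566)²/9.1 = 0.00001083 W
    P_R8 = (0 - 0.02566)²/4700 = 0.0000001401 W
  P_total = P_R1 + P_R2 + P_R3 + P_R4 + P_R5 + P_R6 + P_R7 + P_R8 = 0.0309 W

Final answers:
1. V_5 = 0.02566 V
2. I_R2 = 0.002633 A
3. P_R4 = 4.853e-05 W
4. P_total = 0.0309 W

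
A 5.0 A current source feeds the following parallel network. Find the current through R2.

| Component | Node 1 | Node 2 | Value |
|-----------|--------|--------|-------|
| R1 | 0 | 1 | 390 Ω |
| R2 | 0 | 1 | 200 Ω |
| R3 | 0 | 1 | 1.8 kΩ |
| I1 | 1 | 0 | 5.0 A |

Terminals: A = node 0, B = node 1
All resistors sit directly between nodes 0 and 1, so they are in parallel and share one voltage V; the full source current 5 A splits among them.
1/R_par = 1/390 + 1/200 + 1/1800 = 0.00812 S  =>  R_par = 123.2 Ω
V = I × R_par = 5 × 123.2 = 615.8 V
I_R2 = V/R2 = 615.8/200 = 3.079 A

Final answer: 3.079 A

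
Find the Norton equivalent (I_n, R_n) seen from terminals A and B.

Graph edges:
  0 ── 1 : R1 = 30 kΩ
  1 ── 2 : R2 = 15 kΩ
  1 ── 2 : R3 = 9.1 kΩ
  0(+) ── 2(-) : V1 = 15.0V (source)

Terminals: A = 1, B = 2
Find the Thévenin equivalent first; then I_n = V_th/R_th and R_n = R_th.
Step 1 — V_th is the open-circuit voltage V_A - V_B (nothing connected across the terminals).
Nodal analysis, taking node 2 as the 0 V reference.
Source V1 fixes V_0 = 15 V.
KCL at each unknown node (sum of currents leaving = 0; resistances in Ω):
  Node 1: (V_1 - 15)/30000 + (V_1 - 0)/15000 + (V_1 - 0)/9100 = 0
Collecting terms: 0.0002099 × V_1 = 0.0005  =>  V_1 = 2.382 V
V_th = V_1 - V_2 = 2.382 - 0 = 2.382 V
Step 2 — R_th: zero the source — replace V1 by a short circuit (node 2 merges into node 0) — and find the resistance seen between A (node 1) and B (node 0).
Reduce the network between node 1 (A) and node 0 (B) by series/parallel combination:
  Rp1 = R1 ‖ R2 ‖ R3 (parallel, all between nodes 0 and 1) = 1/(1/30000 + 1/15000 + 1/9100) = 4764 Ω
R_th = 4.764 kΩ
I_n = V_th/R_th = 2.382/4764 = 0.0005 A, and R_n = R_th = 4.764 kΩ

Final answer: I_n = 0.0005 A, R_n = 4.764 kΩ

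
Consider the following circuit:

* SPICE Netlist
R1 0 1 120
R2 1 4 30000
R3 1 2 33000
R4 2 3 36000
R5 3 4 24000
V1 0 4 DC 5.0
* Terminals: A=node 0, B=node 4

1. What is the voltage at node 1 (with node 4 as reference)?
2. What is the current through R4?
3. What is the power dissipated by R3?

Nodal analysis, taking node 4 as the 0 V reference.
Source V1 fixes V_0 = 5 V.
KCL at each unknown node (sum of currents leaving = 0; resistances in Ω):
  Node 1: (V_1 - 5)/120 + (V_1 - 0)/30000 + (V_1 - V_2)/33000 = 0
  Node 2: (V_2 - V_1)/33000 + (V_2 - V_3)/36000 = 0
  Node 3: (V_3 - V_2)/36000 + (V_3 - 0)/24000 = 0
Collecting terms (coefficients in siemens):
  0.008397·V_1 - 0.0000303·V_2 = 0.04167
  0.00005808·V_2 - 0.0000303·V_1 - 0.00002778·V_3 = 0
  0.00006944·V_3 - 0.00002778·V_2 = 0
Solving these 3 simultaneous equations (Gaussian elimination) gives:
  V_1 = 4.974 V, V_2 = 3.209 V, V_3 = 1.284 V
Part 1:
  Read off the nodal solution: V_1 = 4.974 V
Part 2:
  I_R4 = (V_2 - V_3)/R4 = (3.209 - 1.284)/36000 = 0.00005348 A
  Magnitude: I_R4 = 0.00005348 A
Part 3:
  I_R3 = (V_1 - V_2)/R3 = (4.974 - 3.209)/33000 = 0.00005348 A
  P_R3 = I_R3² × R3 = (0.00005348)² × 33000 = 0.00009439 W

Final answers:
1. V_1 = 4.974 V
2. I_R4 = 5.348e-05 A
3. P_R3 = 9.439e-05 W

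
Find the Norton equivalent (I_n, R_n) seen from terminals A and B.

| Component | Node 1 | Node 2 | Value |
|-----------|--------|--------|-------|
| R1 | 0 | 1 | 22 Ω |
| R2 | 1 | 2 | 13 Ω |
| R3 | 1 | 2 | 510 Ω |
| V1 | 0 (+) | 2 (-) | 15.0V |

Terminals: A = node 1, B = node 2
Find the Thévenin equivalent first; then I_n = V_th/R_th and R_n = R_th.
Step 1 — V_th is the open-circuit voltage V_A - V_B (nothing connected across the terminals).
Nodal analysis, taking node 2 as the 0 V reference.
Source V1 fixes V_0 = 15 V.
KCL at each unknown node (sum of currents leaving = 0; resistances in Ω):
  Node 1: (V_1 - 15)/22 + (V_1 - 0)/13 + (V_1 - 0)/510 = 0
Collecting terms: 0.1243 × V_1 = 0.6818  =>  V_1 = 5.484 V
V_th = V_1 - V_2 = 5.484 - 0 = 5.484 V
Step 2 — R_th: zero the source — replace V1 by a short circuit (node 2 merges into node 0) — and find the resistance seen between A (node 1) and B (node 0).
Reduce the network between node 1 (A) and node 0 (B) by series/parallel combination:
  Rp1 = R1 ‖ R2 ‖ R3 (parallel, all between nodes 0 and 1) = 1/(1/22 + 1/13 + 1/510) = 8.043 Ω
R_th = 8.043 Ω
I_n = V_th/R_th = 5.484/8.043 = 0.6818 A, and R_n = R_th = 8.043 Ω

Final answer: I_n = 0.6818 A, R_n = 8.043 Ω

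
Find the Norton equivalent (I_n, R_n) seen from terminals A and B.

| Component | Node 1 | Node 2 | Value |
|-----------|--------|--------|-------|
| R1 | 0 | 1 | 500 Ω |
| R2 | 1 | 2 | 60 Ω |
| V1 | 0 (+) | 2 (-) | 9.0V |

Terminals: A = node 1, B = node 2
Find the Thévenin equivalent first; then I_n = V_th/R_th and R_n = R_th.
Step 1 — V_th is the open-circuit voltage V_A - V_B (nothing connected across the terminals).
Nodal analysis, taking node 2 as the 0 V reference.
Source V1 fixes V_0 = 9 V.
KCL at each unknown node (sum of currents leaving = 0; resistances in Ω):
  Node 1: (V_1 - 9)/500 + (V_1 - 0)/60 = 0
Collecting terms: 0.01867 × V_1 = 0.018  =>  V_1 = 0.9643 V
V_th = V_1 - V_2 = 0.9643 - 0 = 0.9643 V
Step 2 — R_th: zero the source — replace V1 by a short circuit (node 2 merges into node 0) — and find the resistance seen between A (node 1) and B (node 0).
Reduce the network between node 1 (A) and node 0 (B) by series/parallel combination:
  Rp1 = R1 ‖ R2 (parallel, both between nodes 0 and 1) = 1/(1/500 + 1/60) = 53.57 Ω
R_th = 53.57 Ω
I_n = V_th/R_th = 0.9643/53.57 = 0.018 A, and R_n = R_th = 53.57 Ω

Final answer: I_n = 0.018 A, R_n = 53.57 Ω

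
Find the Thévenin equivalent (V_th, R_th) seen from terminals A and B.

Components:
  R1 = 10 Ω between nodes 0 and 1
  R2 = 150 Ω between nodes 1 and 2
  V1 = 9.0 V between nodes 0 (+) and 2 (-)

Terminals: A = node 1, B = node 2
Step 1 — V_th is the open-circuit voltage V_A - V_B (nothing connected across the terminals).
Nodal analysis, taking node 2 as the 0 V reference.
Source V1 fixes V_0 = 9 V.
KCL at each unknown node (sum of currents leaving = 0; resistances in Ω):
  Node 1: (V_1 - 9)/10 + (V_1 - 0)/150 = 0
Collecting terms: 0.1067 × V_1 = 0.9  =>  V_1 = 8.438 V
V_th = V_1 - V_2 = 8.438 - 0 = 8.438 V
Step 2 — R_th: zero the source — replace V1 by a short circuit (node 2 merges into node 0) — and find the resistance seen between A (node 1) and B (node 0).
Reduce the network between node 1 (A) and node 0 (B) by series/parallel combination:
  Rp1 = R1 ‖ R2 (parallel, both between nodes 0 and 1) = 1/(1/10 + 1/150) = 9.375 Ω
R_th = 9.375 Ω

Final answer: V_th = 8.438 V, R_th = 9.375 Ω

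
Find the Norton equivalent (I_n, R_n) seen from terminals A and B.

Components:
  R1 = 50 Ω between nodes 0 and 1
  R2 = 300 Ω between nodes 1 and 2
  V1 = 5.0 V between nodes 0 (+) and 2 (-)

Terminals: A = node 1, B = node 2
Find the Thévenin equivalent first; then I_n = V_th/R_th and R_n = R_th.
Step 1 — V_th is the open-circuit voltage V_A - V_B (nothing connected across the terminals).
Nodal analysis, taking node 2 as the 0 V reference.
Source V1 fixes V_0 = 5 V.
KCL at each unknown node (sum of currents leaving = 0; resistances in Ω):
  Node 1: (V_1 - 5)/50 + (V_1 - 0)/300 = 0
Collecting terms: 0.02333 × V_1 = 0.1  =>  V_1 = 4.286 V
V_th = V_1 - V_2 = 4.286 - 0 = 4.286 V
Step 2 — R_th: zero the source — replace V1 by a short circuit (node 2 merges into node 0) — and find the resistance seen between A (node 1) and B (node 0).
Reduce the network between node 1 (A) and node 0 (B) by series/parallel combination:
  Rp1 = R1 ‖ R2 (parallel, both between nodes 0 and 1) = 1/(1/50 + 1/300) = 42.86 Ω
R_th = 42.86 Ω
I_n = V_th/R_th = 4.286/42.86 = 0.1 A, and R_n = R_th = 42.86 Ω

Final answer: I_n = 0.1 A, R_n = 42.86 Ω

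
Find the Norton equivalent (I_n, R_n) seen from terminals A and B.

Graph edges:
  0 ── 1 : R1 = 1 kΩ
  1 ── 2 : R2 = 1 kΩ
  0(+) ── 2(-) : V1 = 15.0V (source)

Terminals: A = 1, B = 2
Find the Thévenin equivalent first; then I_n = V_th/R_th and R_n = R_th.
Step 1 — V_th is the open-circuit voltage V_A - V_B (nothing connected across the terminals).
Nodal analysis, taking node 2 as the 0 V reference.
Source V1 fixes V_0 = 15 V.
KCL at each unknown node (sum of currents leaving = 0; resistances in Ω):
  Node 1: (V_1 - 15)/1000 + (V_1 - 0)/1000 = 0
Collecting terms: 0.002 × V_1 = 0.015  =>  V_1 = 7.5 V
V_th = V_1 - V_2 = 7.5 - 0 = 7.5 V
Step 2 — R_th: zero the source — replace V1 by a short circuit (node 2 merges into node 0) — and find the resistance seen between A (node 1) and B (node 0).
Reduce the network between node 1 (A) and node 0 (B) by series/parallel combination:
  Rp1 = R1 ‖ R2 (parallel, both between nodes 0 and 1) = 1/(1/1000 + 1/1000) = 500 Ω
R_th = 500 Ω
I_n = V_th/R_th = 7.5/500 = 0.015 A, and R_n = R_th = 500 Ω

Final answer: I_n = 0.015 A, R_n = 500 Ω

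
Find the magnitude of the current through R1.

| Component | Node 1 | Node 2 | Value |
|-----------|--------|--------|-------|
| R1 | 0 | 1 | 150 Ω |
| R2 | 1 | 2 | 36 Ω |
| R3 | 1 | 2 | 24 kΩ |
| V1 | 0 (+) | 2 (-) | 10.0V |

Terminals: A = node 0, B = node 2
Nodal analysis, taking node 2 as the 0 V reference.
Source V1 fixes V_0 = 10 V.
KCL at each unknown node (sum of currents leaving = 0; resistances in Ω):
  Node 1: (V_1 - 10)/150 + (V_1 - 0)/36 + (V_1 - 0)/24000 = 0
Collecting terms: 0.03449 × V_1 = 0.06667  =>  V_1 = 1.933 V
I_R1 = (V_0 - V_1)/R1 = (10 - 1.933)/150 = 0.05378 A
|I_R1| = 0.05378 A

Final answer: |I_R1| = 0.05378 A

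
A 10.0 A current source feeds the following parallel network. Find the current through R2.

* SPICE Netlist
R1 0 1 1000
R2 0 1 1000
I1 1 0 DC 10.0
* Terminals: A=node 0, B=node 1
All resistors sit directly between nodes 0 and 1, so they are in parallel and share one voltage V; the full source current 10 A splits among them.
1/R_par = 1/1000 + 1/1000 = 0.002 S  =>  R_par = 500 Ω
V = I × R_par = 10 × 500 = 5000 V
I_R2 = V/R2 = 5000/1000 = 5 A

Final answer: 5 A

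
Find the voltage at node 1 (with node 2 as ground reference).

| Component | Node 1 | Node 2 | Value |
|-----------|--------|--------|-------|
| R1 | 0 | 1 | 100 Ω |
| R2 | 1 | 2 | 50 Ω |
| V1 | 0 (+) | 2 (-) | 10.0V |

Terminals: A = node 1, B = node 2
Nodal analysis, taking node 2 as the 0 V reference.
Source V1 fixes V_0 = 10 V.
KCL at each unknown node (sum of currents leaving = 0; resistances in Ω):
  Node 1: (V_1 - 10)/100 + (V_1 - 0)/50 = 0
Collecting terms: 0.03 × V_1 = 0.1  =>  V_1 = 3.333 V
The requested potential is V_1 = 3.333 V.

Final answer: V_1 = 3.333 V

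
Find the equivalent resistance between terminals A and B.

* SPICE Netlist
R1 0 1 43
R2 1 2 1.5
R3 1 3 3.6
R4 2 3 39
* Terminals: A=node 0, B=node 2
Reduce the network between node 0 (A) and node 2 (B) by series/parallel combination:
  Rs1 = R3 + R4 (series, joined only at node 3) = 3.6 + 39 = 42.6 Ω
  Rp1 = R2 ‖ Rs1 (parallel, both between nodes 1 and 2) = 1/(1/1.5 + 1/42.6) = 1.449 Ω
  Rs2 = R1 + Rp1 (series, joined only at node 1) = 43 + 1.449 = 44.45 Ω
R_eq = 44.45 Ω

Final answer: 44.45 Ω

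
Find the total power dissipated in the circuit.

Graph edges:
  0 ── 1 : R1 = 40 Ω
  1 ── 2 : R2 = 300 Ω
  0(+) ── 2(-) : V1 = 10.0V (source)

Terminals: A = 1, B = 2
Nodal analysis, taking node 2 as the 0 V reference.
Source V1 fixes V_0 = 10 V.
KCL at each unknown node (sum of currents leaving = 0; resistances in Ω):
  Node 1: (V_1 - 10)/40 + (V_1 - 0)/300 = 0
Collecting terms: 0.02833 × V_1 = 0.25  =>  V_1 = 8.824 V
Power in each resistor, P = (ΔV)²/R:
  P_R1 = (10 - 8.824)²/40 = 0.0346 W
  P_R2 = (8.824 - 0)²/300 = 0.2595 W
P_total = P_R1 + P_R2 = 0.2941 W

Final answer: 0.2941 W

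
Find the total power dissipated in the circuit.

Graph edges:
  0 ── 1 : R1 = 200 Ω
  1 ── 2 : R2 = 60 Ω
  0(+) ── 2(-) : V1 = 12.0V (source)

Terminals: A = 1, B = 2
Nodal analysis, taking node 2 as the 0 V reference.
Source V1 fixes V_0 = 12 V.
KCL at each unknown node (sum of currents leaving = 0; resistances in Ω):
  Node 1: (V_1 - 12)/200 + (V_1 - 0)/60 = 0
Collecting terms: 0.02167 × V_1 = 0.06  =>  V_1 = 2.769 V
Power in each resistor, P = (ΔV)²/R:
  P_R1 = (12 - 2.769)²/200 = 0.426 W
  P_R2 = (2.769 - 0)²/60 = 0.1278 W
P_total = P_R1 + P_R2 = 0.5538 W

Final answer: 0.5538 W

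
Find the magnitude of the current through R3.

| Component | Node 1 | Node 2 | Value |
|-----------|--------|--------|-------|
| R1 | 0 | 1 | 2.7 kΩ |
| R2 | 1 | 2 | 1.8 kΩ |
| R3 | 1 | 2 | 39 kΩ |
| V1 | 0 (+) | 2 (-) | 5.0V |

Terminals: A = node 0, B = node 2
Nodal analysis, taking node 2 as the 0 V reference.
Source V1 fixes V_0 = 5 V.
KCL at each unknown node (sum of currents leaving = 0; resistances in Ω):
  Node 1: (V_1 - 5)/2700 + (V_1 - 0)/1800 + (V_1 - 0)/39000 = 0
Collecting terms: 0.0009516 × V_1 = 0.001852  =>  V_1 = 1.946 V
I_R3 = (V_1 - V_2)/R3 = (1.946 - 0)/39000 = 0.0000499 A
|I_R3| = 0.0000499 A

Final answer: |I_R3| = 4.99e-05 A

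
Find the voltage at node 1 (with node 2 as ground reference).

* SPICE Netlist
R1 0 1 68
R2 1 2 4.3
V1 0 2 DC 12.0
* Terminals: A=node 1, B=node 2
Nodal analysis, taking node 2 as the 0 V reference.
Source V1 fixes V_0 = 12 V.
KCL at each unknown node (sum of currents leaving = 0; resistances in Ω):
  Node 1: (V_1 - 12)/68 + (V_1 - 0)/4.3 = 0
Collecting terms: 0.2473 × V_1 = 0.1765  =>  V_1 = 0.7137 V
The requested potential is V_1 = 0.7137 V.

Final answer: V_1 = 0.7137 V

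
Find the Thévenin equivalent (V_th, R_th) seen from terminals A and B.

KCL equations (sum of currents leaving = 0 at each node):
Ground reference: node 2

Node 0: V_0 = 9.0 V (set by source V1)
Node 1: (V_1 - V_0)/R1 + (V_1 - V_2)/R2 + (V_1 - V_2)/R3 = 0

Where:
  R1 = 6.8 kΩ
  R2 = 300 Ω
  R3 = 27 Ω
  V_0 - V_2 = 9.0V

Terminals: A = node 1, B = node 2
Step 1 — V_th is the open-circuit voltage V_A - V_B (nothing connected across the terminals).
Nodal analysis, taking node 2 as the 0 V reference.
Source V1 fixes V_0 = 9 V.
KCL at each unknown node (sum of currents leaving = 0; resistances in Ω):
  Node 1: (V_1 - 9)/6800 + (V_1 - 0)/300 + (V_1 - 0)/27 = 0
Collecting terms: 0.04052 × V_1 = 0.001324  =>  V_1 = 0.03267 V
V_th = V_1 - V_2 = 0.03267 - 0 = 0.03267 V
Step 2 — R_th: zero the source — replace V1 by a short circuit (node 2 merges into node 0) — and find the resistance seen between A (node 1) and B (node 0).
Reduce the network between node 1 (A) and node 0 (B) by series/parallel combination:
  Rp1 = R1 ‖ R2 ‖ R3 (parallel, all between nodes 0 and 1) = 1/(1/6800 + 1/300 + 1/27) = 24.68 Ω
R_th = 24.68 Ω

Final answer: V_th = 0.03267 V, R_th = 24.68 Ω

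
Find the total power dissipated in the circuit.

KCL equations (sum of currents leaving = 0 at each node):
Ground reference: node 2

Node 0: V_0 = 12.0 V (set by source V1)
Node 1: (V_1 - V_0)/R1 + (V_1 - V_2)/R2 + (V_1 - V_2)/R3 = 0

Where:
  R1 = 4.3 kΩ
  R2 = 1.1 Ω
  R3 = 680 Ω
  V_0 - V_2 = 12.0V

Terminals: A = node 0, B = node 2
Nodal analysis, taking node 2 as the 0 V reference.
Source V1 fixes V_0 = 12 V.
KCL at each unknown node (sum of currents leaving = 0; resistances in Ω):
  Node 1: (V_1 - 12)/4300 + (V_1 - 0)/1.1 + (V_1 - 0)/680 = 0
Collecting terms: 0.9108 × V_1 = 0.002791  =>  V_1 = 0.003064 V
Power in each resistor, P = (ΔV)²/R:
  P_R1 = (12 - 0.003064)²/4300 = 0.03347 W
  P_R2 = (0.003064 - 0)²/1.1 = 0.000008535 W
  P_R3 = (0.003064 - 0)²/680 = 0.00000001381 W
P_total = P_R1 + P_R2 + P_R3 = 0.03348 W

Final answer: 0.03348 W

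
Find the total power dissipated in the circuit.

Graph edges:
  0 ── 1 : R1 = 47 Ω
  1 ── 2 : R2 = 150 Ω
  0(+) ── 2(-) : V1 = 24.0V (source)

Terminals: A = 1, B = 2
Nodal analysis, taking node 2 as the 0 V reference.
Source V1 fixes V_0 = 24 V.
KCL at each unknown node (sum of currents leaving = 0; resistances in Ω):
  Node 1: (V_1 - 24)/47 + (V_1 - 0)/150 = 0
Collecting terms: 0.02794 × V_1 = 0.5106  =>  V_1 = 18.27 V
Power in each resistor, P = (ΔV)²/R:
  P_R1 = (24 - 18.27)²/47 = 0.6976 W
  P_R2 = (18.27 - 0)²/150 = 2.226 W
P_total = P_R1 + P_R2 = 2.924 W

Final answer: 2.924 W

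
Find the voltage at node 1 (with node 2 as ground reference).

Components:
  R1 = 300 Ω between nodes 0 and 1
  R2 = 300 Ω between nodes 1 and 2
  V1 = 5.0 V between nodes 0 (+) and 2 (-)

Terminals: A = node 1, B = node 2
Nodal analysis, taking node 2 as the 0 V reference.
Source V1 fixes V_0 = 5 V.
KCL at each unknown node (sum of currents leaving = 0; resistances in Ω):
  Node 1: (V_1 - 5)/300 + (V_1 - 0)/300 = 0
Collecting terms: 0.006667 × V_1 = 0.01667  =>  V_1 = 2.5 V
The requested potential is V_1 = 2.5 V.

Final answer: V_1 = 2.5 V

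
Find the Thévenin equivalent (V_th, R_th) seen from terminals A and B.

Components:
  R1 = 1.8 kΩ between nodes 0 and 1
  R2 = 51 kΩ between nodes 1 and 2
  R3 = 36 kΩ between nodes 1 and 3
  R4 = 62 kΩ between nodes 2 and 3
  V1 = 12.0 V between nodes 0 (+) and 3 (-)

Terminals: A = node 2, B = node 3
Step 1 — V_th is the open-circuit voltage V_A - V_B (nothing connected across the terminals).
Nodal analysis, taking node 3 as the 0 V reference.
Source V1 fixes V_0 = 12 V.
KCL at each unknown node (sum of currents leaving = 0; resistances in Ω):
  Node 1: (V_1 - 12)/1800 + (V_1 - V_2)/51000 + (V_1 - 0)/36000 = 0
  Node 2: (V_2 - V_1)/51000 + (V_2 - 0)/62000 = 0
Collecting terms (coefficients in siemens):
  0.0006029·V_1 - 0.00001961·V_2 = 0.006667
  0.00003574·V_2 - 0.00001961·V_1 = 0
Determinant D = (0.0006029)(0.00003574) - (-0.00001961)(-0.00001961) = 0.00000002116
V_1 = [(0.006667)(0.00003574) - (-0.00001961)(0)]/D = 11.26 V
V_2 = [(0.0006029)(0) - (0.006667)(-0.00001961)]/D = 6.177 V
V_th = V_2 - V_3 = 6.177 - 0 = 6.177 V
Step 2 — R_th: zero the source — replace V1 by a short circuit (node 3 merges into node 0) — and find the resistance seen between A (node 2) and B (node 0).
Reduce the network between node 2 (A) and node 0 (B) by series/parallel combination:
  Rp1 = R1 ‖ R3 (parallel, both between nodes 0 and 1) = 1/(1/1800 + 1/36000) = 1714 Ω
  Rs1 = R2 + Rp1 (series, joined only at node 1) = 51000 + 1714 = 52710 Ω
  Rp2 = R4 ‖ Rs1 (parallel, both between nodes 0 and 2) = 1/(1/62000 + 1/52710) = 28490 Ω
R_th = 28.49 kΩ

Final answer: V_th = 6.177 V, R_th = 28.49 kΩ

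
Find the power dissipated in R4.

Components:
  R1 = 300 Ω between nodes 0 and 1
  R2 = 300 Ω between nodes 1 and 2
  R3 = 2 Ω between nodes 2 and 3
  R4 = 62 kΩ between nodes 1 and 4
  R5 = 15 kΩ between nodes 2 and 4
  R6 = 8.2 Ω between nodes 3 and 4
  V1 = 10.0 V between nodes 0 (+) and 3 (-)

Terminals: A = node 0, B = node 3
Nodal analysis, taking node 3 as the 0 V reference.
Source V1 fixes V_0 = 10 V.
KCL at each unknown node (sum of currents leaving = 0; resistances in Ω):
  Node 1: (V_1 - 10)/300 + (V_1 - V_2)/300 + (V_1 - V_4)/62000 = 0
  Node 2: (V_2 - V_1)/300 + (V_2 - 0)/2 + (V_2 - V_4)/15000 = 0
  Node 4: (V_4 - V_1)/62000 + (V_4 - V_2)/15000 + (V_4 - 0)/8.2 = 0
Collecting terms (coefficients in siemens):
  0.006683·V_1 - 0.003333·V_2 - 0.00001613·V_4 = 0.03333
  0.5034·V_2 - 0.003333·V_1 - 0.00006667·V_4 = 0
  0.122·V_4 - 0.00001613·V_1 - 0.00006667·V_2 = 0
Solving these 3 simultaneous equations (Gaussian elimination) gives:
  V_1 = 5.004 V, V_2 = 0.03314 V, V_4 = 0.0006795 V
I_R4 = (V_1 - V_4)/R4 = (5.004 - 0.0006795)/62000 = 0.00008071 A
P_R4 = I_R4² × R4 = (0.00008071)² × 62000 = 0.0004038 W

Final answer: 0.0004038 W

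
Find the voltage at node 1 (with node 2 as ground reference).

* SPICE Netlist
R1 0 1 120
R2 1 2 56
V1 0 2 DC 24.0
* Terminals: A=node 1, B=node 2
Nodal analysis, taking node 2 as the 0 V reference.
Source V1 fixes V_0 = 24 V.
KCL at each unknown node (sum of currents leaving = 0; resistances in Ω):
  Node 1: (V_1 - 24)/120 + (V_1 - 0)/56 = 0
Collecting terms: 0.02619 × V_1 = 0.2  =>  V_1 = 7.636 V
The requested potential is V_1 = 7.636 V.

Final answer: V_1 = 7.636 V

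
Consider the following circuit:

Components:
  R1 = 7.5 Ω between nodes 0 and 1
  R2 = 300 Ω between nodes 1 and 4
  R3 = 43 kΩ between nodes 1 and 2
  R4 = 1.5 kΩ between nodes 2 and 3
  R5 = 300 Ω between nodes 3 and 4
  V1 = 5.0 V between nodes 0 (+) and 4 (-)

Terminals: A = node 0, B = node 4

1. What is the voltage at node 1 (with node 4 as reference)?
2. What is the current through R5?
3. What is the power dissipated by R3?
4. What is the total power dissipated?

Nodal analysis, taking node 4 as the 0 V reference.
Source V1 fixes V_0 = 5 V.
KCL at each unknown node (sum of currents leaving = 0; resistances in Ω):
  Node 1: (V_1 - 5)/7.5 + (V_1 - 0)/300 + (V_1 - V_2)/43000 = 0
  Node 2: (V_2 - V_1)/43000 + (V_2 - V_3)/1500 = 0
  Node 3: (V_3 - V_2)/1500 + (V_3 - 0)/300 = 0
Collecting terms (coefficients in siemens):
  0.1367·V_1 - 0.00002326·V_2 = 0.6667
  0.0006899·V_2 - 0.00002326·V_1 - 0.0006667·V_3 = 0
  0.004·V_3 - 0.0006667·V_2 = 0
Solving these 3 simultaneous equations (Gaussian elimination) gives:
  V_1 = 4.877 V, V_2 = 0.196 V, V_3 = 0.03266 V
Part 1:
  Read off the nodal solution: V_1 = 4.877 V
Part 2:
  I_R5 = (V_3 - V_4)/R5 = (0.03266 - 0)/300 = 0.0001089 A
  Magnitude: I_R5 = 0.0001089 A
Part 3:
  I_R3 = (V_1 - V_2)/R3 = (4.877 - 0.196)/43000 = 0.0001089 A
  P_R3 = I_R3² × R3 = (0.0001089)² × 43000 = 0.0005096 W
Part 4:
  Power in each resistor, P = (ΔV)²/R:
    P_R1 = (5 - 4.877)²/7.5 = 0.002009 W
    P_R2 = (4.877 - 0)²/300 = 0.07929 W
    P_R3 = (4.877 - 0.196)²/43000 = 0.0005096 W
    P_R4 = (0.196 - 0.03266)²/1500 = 0.00001778 W
    P_R5 = (0.03266 - 0)²/300 = 0.000003556 W
  P_total = P_R1 + P_R2 + P_R3 + P_R4 + P_R5 = 0.08183 W

Final answers:
1. V_1 = 4.877 V
2. I_R5 = 0.0001089 A
3. P_R3 = 0.0005096 W
4. P_total = 0.08183 W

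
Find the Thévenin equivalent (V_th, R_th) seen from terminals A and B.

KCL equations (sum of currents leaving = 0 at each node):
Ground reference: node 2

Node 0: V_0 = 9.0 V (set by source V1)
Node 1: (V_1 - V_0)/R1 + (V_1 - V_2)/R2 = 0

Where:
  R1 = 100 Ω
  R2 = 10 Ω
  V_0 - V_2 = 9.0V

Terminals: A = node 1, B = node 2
Step 1 — V_th is the open-circuit voltage V_A - V_B (nothing connected across the terminals).
Nodal analysis, taking node 2 as the 0 V reference.
Source V1 fixes V_0 = 9 V.
KCL at each unknown node (sum of currents leaving = 0; resistances in Ω):
  Node 1: (V_1 - 9)/100 + (V_1 - 0)/10 = 0
Collecting terms: 0.11 × V_1 = 0.09  =>  V_1 = 0.8182 V
V_th = V_1 - V_2 = 0.8182 - 0 = 0.8182 V
Step 2 — R_th: zero the source — replace V1 by a short circuit (node 2 merges into node 0) — and find the resistance seen between A (node 1) and B (node 0).
Reduce the network between node 1 (A) and node 0 (B) by series/parallel combination:
  Rp1 = R1 ‖ R2 (parallel, both between nodes 0 and 1) = 1/(1/100 + 1/10) = 9.091 Ω
R_th = 9.091 Ω

Final answer: V_th = 0.8182 V, R_th = 9.091 Ω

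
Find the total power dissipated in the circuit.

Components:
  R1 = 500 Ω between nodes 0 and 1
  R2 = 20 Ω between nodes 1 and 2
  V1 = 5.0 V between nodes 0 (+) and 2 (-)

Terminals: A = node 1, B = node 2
Nodal analysis, taking node 2 as the 0 V reference.
Source V1 fixes V_0 = 5 V.
KCL at each unknown node (sum of currents leaving = 0; resistances in Ω):
  Node 1: (V_1 - 5)/500 + (V_1 - 0)/20 = 0
Collecting terms: 0.052 × V_1 = 0.01  =>  V_1 = 0.1923 V
Power in each resistor, P = (ΔV)²/R:
  P_R1 = (5 - 0.1923)²/500 = 0.04623 W
  P_R2 = (0.1923 - 0)²/20 = 0.001849 W
P_total = P_R1 + P_R2 = 0.04808 W

Final answer: 0.04808 W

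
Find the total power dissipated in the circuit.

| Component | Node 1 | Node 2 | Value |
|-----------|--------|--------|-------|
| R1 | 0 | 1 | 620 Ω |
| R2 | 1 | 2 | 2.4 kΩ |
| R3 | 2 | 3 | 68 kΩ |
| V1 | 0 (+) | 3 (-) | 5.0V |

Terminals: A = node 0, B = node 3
Nodal analysis, taking node 3 as the 0 V reference.
Source V1 fixes V_0 = 5 V.
KCL at each unknown node (sum of currents leaving = 0; resistances in Ω):
  Node 1: (V_1 - 5)/620 + (V_1 - V_2)/2400 = 0
  Node 2: (V_2 - V_1)/2400 + (V_2 - 0)/68000 = 0
Collecting terms (coefficients in siemens):
  0.00203·V_1 - 0.0004167·V_2 = 0.008065
  0.0004314·V_2 - 0.0004167·V_1 = 0
Determinant D = (0.00203)(0.0004314) - (-0.0004167)(-0.0004167) = 0.0000007019
V_1 = [(0.008065)(0.0004314) - (-0.0004167)(0)]/D = 4.956 V
V_2 = [(0.00203)(0) - (0.008065)(-0.0004167)]/D = 4.787 V
Power in each resistor, P = (ΔV)²/R:
  P_R1 = (5 - 4.956)²/620 = 0.000003073 W
  P_R2 = (4.956 - 4.787)²/2400 = 0.0000119 W
  P_R3 = (4.787 - 0)²/68000 = 0.000337 W
P_total = P_R1 + P_R2 + P_R3 = 0.000352 W

Final answer: 0.000352 W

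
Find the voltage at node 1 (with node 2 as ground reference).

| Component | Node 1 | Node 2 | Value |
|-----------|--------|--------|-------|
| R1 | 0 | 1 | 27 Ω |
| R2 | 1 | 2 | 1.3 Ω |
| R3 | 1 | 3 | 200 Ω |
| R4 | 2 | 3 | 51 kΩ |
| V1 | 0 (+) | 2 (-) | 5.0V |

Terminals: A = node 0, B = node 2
Nodal analysis, taking node 2 as the 0 V reference.
Source V1 fixes V_0 = 5 V.
KCL at each unknown node (sum of currents leaving = 0; resistances in Ω):
  Node 1: (V_1 - 5)/27 + (V_1 - 0)/1.3 + (V_1 - V_3)/200 = 0
  Node 3: (V_3 - V_1)/200 + (V_3 - 0)/51000 = 0
Collecting terms (coefficients in siemens):
  0.8113·V_1 - 0.005·V_3 = 0.1852
  0.00502·V_3 - 0.005·V_1 = 0
Determinant D = (0.8113)(0.00502) - (-0.005)(-0.005) = 0.004047
V_1 = [(0.1852)(0.00502) - (-0.005)(0)]/D = 0.2297 V
V_3 = [(0.8113)(0) - (0.1852)(-0.005)]/D = 0.2288 V
The requested potential is V_1 = 0.2297 V.

Final answer: V_1 = 0.2297 V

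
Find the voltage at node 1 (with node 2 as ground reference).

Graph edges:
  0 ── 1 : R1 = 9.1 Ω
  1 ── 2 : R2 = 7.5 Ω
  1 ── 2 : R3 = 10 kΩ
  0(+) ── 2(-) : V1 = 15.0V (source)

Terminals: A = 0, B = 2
Nodal analysis, taking node 2 as the 0 V reference.
Source V1 fixes V_0 = 15 V.
KCL at each unknown node (sum of currents leaving = 0; resistances in Ω):
  Node 1: (V_1 - 15)/9.1 + (V_1 - 0)/7.5 + (V_1 - 0)/10000 = 0
Collecting terms: 0.2433 × V_1 = 1.648  =>  V_1 = 6.774 V
The requested potential is V_1 = 6.774 V.

Final answer: V_1 = 6.774 V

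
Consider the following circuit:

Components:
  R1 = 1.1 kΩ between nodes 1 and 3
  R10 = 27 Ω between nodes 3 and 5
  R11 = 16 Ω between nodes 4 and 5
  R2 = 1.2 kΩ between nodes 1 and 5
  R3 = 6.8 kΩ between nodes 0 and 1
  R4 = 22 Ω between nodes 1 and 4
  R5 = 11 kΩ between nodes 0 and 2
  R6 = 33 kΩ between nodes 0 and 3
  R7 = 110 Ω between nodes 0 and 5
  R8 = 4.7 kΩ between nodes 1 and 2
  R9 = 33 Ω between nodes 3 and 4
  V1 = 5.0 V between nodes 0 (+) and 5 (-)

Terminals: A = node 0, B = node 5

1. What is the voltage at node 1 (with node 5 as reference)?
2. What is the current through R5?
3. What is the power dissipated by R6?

Nodal analysis, taking node 5 as the 0 V reference.
Source V1 fixes V_0 = 5 V.
KCL at each unknown node (sum of currents leaving = 0; resistances in Ω):
  Node 1: (V_1 - V_3)/1100 + (V_1 - 0)/1200 + (V_1 - 5)/6800 + (V_1 - V_4)/22 + (V_1 - V_2)/4700 = 0
  Node 2: (V_2 - 5)/11000 + (V_2 - V_1)/4700 = 0
  Node 3: (V_3 - V_1)/1100 + (V_3 - 5)/33000 + (V_3 - V_4)/33 + (V_3 - 0)/27 = 0
  Node 4: (V_4 - V_1)/22 + (V_4 - V_3)/33 + (V_4 - 0)/16 = 0
Collecting terms (coefficients in siemens):
  0.04756·V_1 - 0.0002128·V_2 - 0.0009091·V_3 - 0.04545·V_4 = 0.0007353
  0.0003037·V_2 - 0.0002128·V_1 = 0.0004545
  0.06828·V_3 - 0.0009091·V_1 - 0.0303·V_4 = 0.0001515
  0.1383·V_4 - 0.04545·V_1 - 0.0303·V_3 = 0
Solving these 4 simultaneous equations (Gaussian elimination) gives:
  V_1 = 0.03537 V, V_2 = 1.522 V, V_3 = 0.008697 V, V_4 = 0.01354 V
Part 1:
  Read off the nodal solution: V_1 = 0.03537 V
Part 2:
  I_R5 = (V_0 - V_2)/R5 = (5 - 1.522)/11000 = 0.0003162 A
  Magnitude: I_R5 = 0.0003162 A
Part 3:
  I_R6 = (V_0 - V_3)/R6 = (5 - 0.008697)/33000 = 0.0001513 A
  P_R6 = I_R6² × R6 = (0.0001513)² × 33000 = 0.0007549 W

Final answers:
1. V_1 = 0.03537 V
2. I_R5 = 0.0003162 A
3. P_R6 = 0.0007549 W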